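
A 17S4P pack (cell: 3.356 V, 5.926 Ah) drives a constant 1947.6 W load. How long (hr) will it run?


Step 1: E_pack = Ns * V_cell * Np * C_cell = 17 * 3.356 * 4 * 5.926 = 1352.4 Wh
Step 2: t = E_pack / P = 1352.4 / 1947.6 = 0.6944 hr

0.6944 hr


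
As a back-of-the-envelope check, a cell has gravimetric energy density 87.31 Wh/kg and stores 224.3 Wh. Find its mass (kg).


m = E / ED = 224.3 / 87.31 = 2.569 kg

2.569 kg


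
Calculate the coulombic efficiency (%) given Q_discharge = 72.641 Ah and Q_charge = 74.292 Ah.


Coulombic efficiency = 72.641/74.292 * 100% = 97.78%

97.78%


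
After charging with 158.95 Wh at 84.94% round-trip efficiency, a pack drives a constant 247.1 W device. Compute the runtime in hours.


Step 1: E_discharge = eta/100 * E_charge = 84.94/100 * 158.95 = 135.01 Wh
Step 2: t = E_discharge / P = 135.01 / 247.1 = 0.5464 hr

0.5464 hr


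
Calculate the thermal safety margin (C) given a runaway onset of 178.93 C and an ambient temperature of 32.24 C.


Safety margin = 178.93 C - 32.24 C = 146.69 C

146.69 C


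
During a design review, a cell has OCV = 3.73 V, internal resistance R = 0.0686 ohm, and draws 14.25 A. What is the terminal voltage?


IR drop = 14.25 * 0.0686 = 0.97755 V
V = 3.73 - 0.97755 = 2.752 V

2.752 V


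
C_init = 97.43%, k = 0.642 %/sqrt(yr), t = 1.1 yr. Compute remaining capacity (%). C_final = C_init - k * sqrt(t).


sqrt(t) = sqrt(1.1) = 1.0488
C_final = 97.43 - 0.642 * 1.0488 = 96.76%

96.76%


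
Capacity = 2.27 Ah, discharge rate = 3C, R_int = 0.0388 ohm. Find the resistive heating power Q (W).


Step 1: I = C_rate * capacity = 3 * 2.27 = 6.81 A
Step 2: Q = I^2 * R = 6.81^2 * 0.0388 = 46.376 * 0.0388 = 1.799 W

1.799 W


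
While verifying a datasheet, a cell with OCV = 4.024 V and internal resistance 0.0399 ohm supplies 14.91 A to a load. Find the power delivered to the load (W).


Step 1: V_terminal = OCV - I*R = 4.024 - 14.91 * 0.0399 = 3.4291 V
Step 2: P_out = V_terminal * I = 3.4291 * 14.91 = 51.13 W

51.13 W


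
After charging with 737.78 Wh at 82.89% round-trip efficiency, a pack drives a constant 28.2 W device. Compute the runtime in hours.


Step 1: E_discharge = eta/100 * E_charge = 82.89/100 * 737.78 = 611.55 Wh
Step 2: t = E_discharge / P = 611.55 / 28.2 = 21.69 hr

21.69 hr


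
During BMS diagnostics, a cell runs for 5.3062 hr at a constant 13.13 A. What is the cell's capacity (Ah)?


C = I * t = 13.13 * 5.3062 = 69.67 Ah

69.67 Ah


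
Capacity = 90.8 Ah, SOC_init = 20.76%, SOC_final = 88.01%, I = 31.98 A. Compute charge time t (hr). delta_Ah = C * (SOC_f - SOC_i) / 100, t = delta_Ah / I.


delta_Ah = 90.8 * (88.01 - 20.76) / 100 = 61.063 Ah
t = delta_Ah / I = 61.063 / 31.98 = 1.909 hr

1.909 hr


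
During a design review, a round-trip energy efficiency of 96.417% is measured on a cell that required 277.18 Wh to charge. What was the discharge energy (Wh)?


E_dis = eta/100 * E_chg = 96.417/100 * 277.18 = 267.2 Wh

267.2 Wh


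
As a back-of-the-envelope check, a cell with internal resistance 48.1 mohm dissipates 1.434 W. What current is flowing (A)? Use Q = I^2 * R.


Convert: R = 48.1 mohm = 0.0481 ohm
I = sqrt(Q / R) = sqrt(1.434 / 0.0481) = sqrt(29.813) = 5.460 A

5.460 A


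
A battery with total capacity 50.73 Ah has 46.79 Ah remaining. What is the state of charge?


SOC = (remaining / total) * 100 = (46.79 / 50.73) * 100 = 92.23%

92.23%


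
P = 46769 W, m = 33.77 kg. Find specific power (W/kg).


Specific power = 46769 W / 33.77 kg = 1385 W/kg

1385 W/kg


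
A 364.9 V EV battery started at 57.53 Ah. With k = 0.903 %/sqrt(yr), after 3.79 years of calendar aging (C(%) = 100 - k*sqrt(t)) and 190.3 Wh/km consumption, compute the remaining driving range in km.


Step 1: capacity retention = 100 - 0.903 * sqrt(3.79) = 100 - 0.903 * 1.9468 = 98.242%
Step 2: C_now = 57.53 * 98.242/100 = 56.519 Ah
Step 3: E_pack = V * C_now = 364.9 * 56.519 = 20624 Wh
Step 4: range = E_pack / consumption = 20624 / 190.3 = 108.4 km

108.4 km


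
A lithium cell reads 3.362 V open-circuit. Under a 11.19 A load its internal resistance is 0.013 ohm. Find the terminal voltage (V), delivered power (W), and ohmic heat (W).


Step 1: V_terminal = OCV - I*R = 3.362 - 11.19 * 0.013 = 3.2165 V
Step 2: P_out = V_terminal * I = 3.2165 * 11.19 = 35.99 W
Step 3: Q = I^2 * R = 11.19^2 * 0.013 = 1.628 W

V=3.2165 V, P=35.99 W, Q=1.628 W


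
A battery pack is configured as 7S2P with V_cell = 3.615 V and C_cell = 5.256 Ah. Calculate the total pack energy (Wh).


V_pack = 7 * 3.615 = 25.305 V
C_pack = 2 * 5.256 = 10.512 Ah
E = V_pack * C_pack = 25.305 * 10.512 = 266.0 Wh

266.0 Wh


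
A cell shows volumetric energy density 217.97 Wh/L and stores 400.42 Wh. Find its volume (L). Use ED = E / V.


V = E / ED = 400.42 / 217.97 = 1.837 L

1.837 L


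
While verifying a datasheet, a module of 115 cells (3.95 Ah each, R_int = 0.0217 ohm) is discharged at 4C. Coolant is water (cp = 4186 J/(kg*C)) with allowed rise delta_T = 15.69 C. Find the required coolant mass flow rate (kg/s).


Step 1: I = 4 * 3.95 = 15.8 A
Step 2: Q_cell = I^2 * R = 15.8^2 * 0.0217 = 5.4172 W
Step 3: Q_total = 115 * 5.4172 = 622.98 W
Step 4: m_dot = Q_total / (cp * dT) = 622.98 / (4186 * 15.69) = 0.009485 kg/s

0.009485 kg/s


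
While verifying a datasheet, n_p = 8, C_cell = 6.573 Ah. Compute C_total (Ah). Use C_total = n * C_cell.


C_total = 8 * 6.573 = 52.584 Ah

52.584 Ah


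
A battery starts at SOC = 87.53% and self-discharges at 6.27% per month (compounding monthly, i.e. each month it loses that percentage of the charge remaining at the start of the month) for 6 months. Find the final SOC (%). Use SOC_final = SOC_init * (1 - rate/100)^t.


Monthly retention factor = 1 - 6.27/100 = 0.9373
Over 6 months: factor^6 = 0.67807
SOC_final = 87.53 * 0.67807 = 59.35%

59.35%


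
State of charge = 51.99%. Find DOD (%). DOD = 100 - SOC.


Complement of SOC: DOD = 100% - 51.99% = 48.01%

48.01%


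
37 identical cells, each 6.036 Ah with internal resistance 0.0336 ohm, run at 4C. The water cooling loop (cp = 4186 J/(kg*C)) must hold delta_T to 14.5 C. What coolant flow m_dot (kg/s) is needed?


Step 1: I = 4 * 6.036 = 24.144 A
Step 2: Q_cell = I^2 * R = 24.144^2 * 0.0336 = 19.587 W
Step 3: Q_total = 37 * 19.587 = 724.72 W
Step 4: m_dot = Q_total / (cp * dT) = 724.72 / (4186 * 14.5) = 0.01194 kg/s

0.01194 kg/s


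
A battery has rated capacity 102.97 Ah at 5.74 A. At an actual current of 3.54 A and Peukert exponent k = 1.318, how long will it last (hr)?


t_rated = C / I_rated = 102.97 / 5.74 = 17.939 hr
(I_rated/I)^k = (1.6215)^1.318 = 1.8909
t = t_rated * (I_rated/I)^k = 17.939 * 1.8909 = 33.92 hr

33.92 hr


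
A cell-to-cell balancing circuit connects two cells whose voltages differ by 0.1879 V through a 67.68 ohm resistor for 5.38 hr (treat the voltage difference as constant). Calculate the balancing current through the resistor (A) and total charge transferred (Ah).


I_bal = dV / R = 0.1879 / 67.68 = 0.0027763 A
Q = I_bal * t = 0.0027763 * 5.38 = 0.01494 Ah

I=0.0027763 A, Q=0.01494 Ah


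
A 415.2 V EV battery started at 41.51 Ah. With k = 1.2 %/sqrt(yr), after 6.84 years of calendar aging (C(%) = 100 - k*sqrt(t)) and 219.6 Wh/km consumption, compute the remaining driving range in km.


Step 1: capacity retention = 100 - 1.2 * sqrt(6.84) = 100 - 1.2 * 2.6153 = 96.862%
Step 2: C_now = 41.51 * 96.862/100 = 40.207 Ah
Step 3: E_pack = V * C_now = 415.2 * 40.207 = 16694 Wh
Step 4: range = E_pack / consumption = 16694 / 219.6 = 76.02 km

76.02 km


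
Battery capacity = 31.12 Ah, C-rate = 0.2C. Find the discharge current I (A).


I = C_rate * capacity = 0.2 * 31.12 = 6.224 A

6.224 A


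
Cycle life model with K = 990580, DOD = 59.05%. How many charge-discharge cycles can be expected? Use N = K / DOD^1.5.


DOD^1.5 = 453.76
N = K / DOD^1.5 = 990580 / 453.76 = 2183

2183 cycles


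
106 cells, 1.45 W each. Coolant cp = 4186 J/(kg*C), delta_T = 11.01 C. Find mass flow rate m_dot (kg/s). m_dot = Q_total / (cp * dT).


Step 1: Total heat Q = 106 * 1.45 W = 153.7 W
Step 2: denom = cp * dT = 4186 * 11.01 = 46088
Step 3: m_dot = 153.7 / 46088 = 0.003335 kg/s

0.003335 kg/s


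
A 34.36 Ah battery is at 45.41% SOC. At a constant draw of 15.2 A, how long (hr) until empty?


Step 1: remaining = SOC/100 * C_total = 45.41/100 * 34.36 = 15.603 Ah
Step 2: t = remaining / I = 15.603 / 15.2 = 1.027 hr

1.027 hr


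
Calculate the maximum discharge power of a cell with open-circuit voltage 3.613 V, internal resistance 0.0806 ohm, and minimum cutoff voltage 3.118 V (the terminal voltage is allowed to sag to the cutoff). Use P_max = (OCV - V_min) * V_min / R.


P_max = (OCV - V_min) * V_min / R = (3.613 - 3.118) * 3.118 / 0.0806 = 0.495 * 3.118 / 0.0806 = 19.15 W

19.15 W


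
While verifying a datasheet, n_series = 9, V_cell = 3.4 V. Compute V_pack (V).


V_pack = n * V_cell = 9 * 3.4 = 30.6 V

30.6 V


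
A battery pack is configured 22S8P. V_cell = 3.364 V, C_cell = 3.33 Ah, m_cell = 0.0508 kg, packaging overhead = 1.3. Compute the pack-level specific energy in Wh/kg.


Step 1: V_pack = 22 * 3.364 = 74.008 V
Step 2: C_pack = 8 * 3.33 = 26.64 Ah
Step 3: E_pack = V_pack * C_pack = 74.008 * 26.64 = 1971.6 Wh
Step 4: m_pack = 22 * 8 * 0.0508 * 1.3 = 11.623 kg
Step 5: ED = E_pack / m_pack = 1971.6 / 11.623 = 169.6 Wh/kg

169.6 Wh/kg


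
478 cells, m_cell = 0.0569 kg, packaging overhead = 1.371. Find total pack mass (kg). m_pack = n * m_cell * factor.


Cell mass sum = 478 * 0.0569 = 27.198 kg
With overhead 1.371: m_pack = 27.198 * 1.371 = 37.29 kg

37.29 kg


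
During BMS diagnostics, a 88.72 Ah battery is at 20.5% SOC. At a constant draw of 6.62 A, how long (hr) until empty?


Step 1: remaining = SOC/100 * C_total = 20.5/100 * 88.72 = 18.188 Ah
Step 2: t = remaining / I = 18.188 / 6.62 = 2.747 hr

2.747 hr


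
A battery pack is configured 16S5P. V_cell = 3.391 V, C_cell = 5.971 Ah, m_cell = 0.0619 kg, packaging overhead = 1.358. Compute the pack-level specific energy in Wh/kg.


Step 1: V_pack = 16 * 3.391 = 54.256 V
Step 2: C_pack = 5 * 5.971 = 29.855 Ah
Step 3: E_pack = V_pack * C_pack = 54.256 * 29.855 = 1619.8 Wh
Step 4: m_pack = 16 * 5 * 0.0619 * 1.358 = 6.7248 kg
Step 5: ED = E_pack / m_pack = 1619.8 / 6.7248 = 240.9 Wh/kg

240.9 Wh/kg


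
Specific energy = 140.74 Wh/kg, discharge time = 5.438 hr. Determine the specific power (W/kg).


P_specific = E / t = 140.74 / 5.438 = 25.88 W/kg

25.88 W/kg


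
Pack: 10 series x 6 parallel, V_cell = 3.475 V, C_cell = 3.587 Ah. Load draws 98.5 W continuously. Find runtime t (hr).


Step 1: E_pack = Ns * V_cell * Np * C_cell = 10 * 3.475 * 6 * 3.587 = 747.89 Wh
Step 2: t = E_pack / P = 747.89 / 98.5 = 7.593 hr

7.593 hr


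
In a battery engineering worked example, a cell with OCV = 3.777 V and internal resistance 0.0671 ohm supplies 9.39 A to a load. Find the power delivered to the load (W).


Step 1: V_terminal = OCV - I*R = 3.777 - 9.39 * 0.0671 = 3.1469 V
Step 2: P_out = V_terminal * I = 3.1469 * 9.39 = 29.55 W

29.55 W


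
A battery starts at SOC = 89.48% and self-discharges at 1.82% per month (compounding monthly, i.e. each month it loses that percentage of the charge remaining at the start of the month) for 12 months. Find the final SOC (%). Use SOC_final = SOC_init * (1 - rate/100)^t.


Monthly retention factor = 1 - 1.82/100 = 0.9818
Over 12 months: factor^12 = 0.80219
SOC_final = 89.48 * 0.80219 = 71.78%

71.78%


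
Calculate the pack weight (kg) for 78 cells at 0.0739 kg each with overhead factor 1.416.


Cell mass sum = 78 * 0.0739 = 5.7642 kg
With overhead 1.416: m_pack = 5.7642 * 1.416 = 8.162 kg

8.162 kg


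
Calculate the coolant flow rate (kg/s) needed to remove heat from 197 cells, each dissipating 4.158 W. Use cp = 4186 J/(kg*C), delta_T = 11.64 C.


Step 1: Total heat Q = 197 * 4.158 W = 819.13 W
Step 2: denom = cp * dT = 4186 * 11.64 = 48725
Step 3: m_dot = 819.13 / 48725 = 0.01681 kg/s

0.01681 kg/s


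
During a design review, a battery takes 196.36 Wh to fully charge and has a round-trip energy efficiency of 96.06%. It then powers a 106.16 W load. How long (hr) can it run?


Step 1: E_discharge = eta/100 * E_charge = 96.06/100 * 196.36 = 188.62 Wh
Step 2: t = E_discharge / P = 188.62 / 106.16 = 1.777 hr

1.777 hr


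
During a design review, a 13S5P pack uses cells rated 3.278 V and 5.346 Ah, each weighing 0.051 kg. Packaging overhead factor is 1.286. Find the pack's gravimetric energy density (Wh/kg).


Step 1: V_pack = 13 * 3.278 = 42.614 V
Step 2: C_pack = 5 * 5.346 = 26.73 Ah
Step 3: E_pack = V_pack * C_pack = 42.614 * 26.73 = 1139.1 Wh
Step 4: m_pack = 13 * 5 * 0.051 * 1.286 = 4.2631 kg
Step 5: ED = E_pack / m_pack = 1139.1 / 4.2631 = 267.2 Wh/kg

267.2 Wh/kg


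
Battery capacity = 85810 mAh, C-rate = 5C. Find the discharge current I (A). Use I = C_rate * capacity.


Convert: capacity = 85810 mAh = 85.81 Ah
I = C_rate * capacity = 5 * 85.81 = 429.05 A

429.05 A


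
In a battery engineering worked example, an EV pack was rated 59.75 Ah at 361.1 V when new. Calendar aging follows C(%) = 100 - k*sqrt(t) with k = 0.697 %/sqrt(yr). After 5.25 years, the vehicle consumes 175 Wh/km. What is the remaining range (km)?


Step 1: capacity retention = 100 - 0.697 * sqrt(5.25) = 100 - 0.697 * 2.2913 = 98.403%
Step 2: C_now = 59.75 * 98.403/100 = 58.796 Ah
Step 3: E_pack = V * C_now = 361.1 * 58.796 = 21231 Wh
Step 4: range = E_pack / consumption = 21231 / 175 = 121.3 km

121.3 km


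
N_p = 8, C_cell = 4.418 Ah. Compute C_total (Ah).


Parallel capacities add: 8 * 4.418 Ah = 35.344 Ah

35.344 Ah


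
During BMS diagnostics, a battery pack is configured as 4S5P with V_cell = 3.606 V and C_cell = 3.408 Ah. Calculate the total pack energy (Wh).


E = Ns * Vcell * Np * Ccell = 4 * 3.606 * 5 * 3.408 = 245.8 Wh

245.8 Wh


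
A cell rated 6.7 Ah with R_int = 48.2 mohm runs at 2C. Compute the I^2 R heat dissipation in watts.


Convert: R = 48.2 mohm = 0.0482 ohm
Step 1: I = C_rate * capacity = 2 * 6.7 = 13.4 A
Step 2: Q = I^2 * R = 13.4^2 * 0.0482 = 179.56 * 0.0482 = 8.655 W

8.655 W


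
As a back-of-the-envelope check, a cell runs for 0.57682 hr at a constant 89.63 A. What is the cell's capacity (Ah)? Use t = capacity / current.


C = I * t = 89.63 * 0.57682 = 51.70 Ah

51.70 Ah


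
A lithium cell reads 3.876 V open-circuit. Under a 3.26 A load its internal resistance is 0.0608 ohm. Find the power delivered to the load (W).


Step 1: V_terminal = OCV - I*R = 3.876 - 3.26 * 0.0608 = 3.6778 V
Step 2: P_out = V_terminal * I = 3.6778 * 3.26 = 11.99 W

11.99 W


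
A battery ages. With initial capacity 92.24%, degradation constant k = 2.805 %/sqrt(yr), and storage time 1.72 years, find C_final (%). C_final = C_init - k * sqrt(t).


Step 1: sqrt(1.72 yr) = 1.3115
Step 2: drop = 2.805 * 1.3115 = 3.6788
Step 3: C_final = 92.24 - 3.6788 = 88.56%

88.56%


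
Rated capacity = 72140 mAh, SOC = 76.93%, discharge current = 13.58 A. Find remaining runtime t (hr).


Convert: C_total = 72140 mAh = 72.14 Ah
Step 1: remaining = SOC/100 * C_total = 76.93/100 * 72.14 = 55.497 Ah
Step 2: t = remaining / I = 55.497 / 13.58 = 4.087 hr

4.087 hr


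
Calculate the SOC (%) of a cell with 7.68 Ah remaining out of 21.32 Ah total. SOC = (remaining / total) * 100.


SOC% = 7.68 / 21.32 * 100 = 36.02%

36.02%


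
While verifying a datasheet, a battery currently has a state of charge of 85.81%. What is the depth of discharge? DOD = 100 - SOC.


DOD = 100 - SOC = 100 - 85.81 = 14.19%

14.19%


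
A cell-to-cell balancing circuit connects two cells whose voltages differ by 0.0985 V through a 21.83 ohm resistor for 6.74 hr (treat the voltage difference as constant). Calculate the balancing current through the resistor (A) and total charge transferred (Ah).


First, Ohm's law: I_bal = 0.0985 V / 21.83 ohm = 0.0045121 A
Then Q = I * t = 0.0045121 A * 6.74 hr = 0.03041 Ah

I=0.0045121 A, Q=0.03041 Ah


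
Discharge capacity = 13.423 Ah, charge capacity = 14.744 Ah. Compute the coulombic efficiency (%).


Coulombic efficiency = 13.423/14.744 * 100% = 91.04%

91.04%


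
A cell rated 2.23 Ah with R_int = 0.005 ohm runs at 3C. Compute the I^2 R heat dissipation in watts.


Step 1: I = C_rate * capacity = 3 * 2.23 = 6.69 A
Step 2: Q = I^2 * R = 6.69^2 * 0.005 = 44.756 * 0.005 = 0.2238 W

0.2238 W


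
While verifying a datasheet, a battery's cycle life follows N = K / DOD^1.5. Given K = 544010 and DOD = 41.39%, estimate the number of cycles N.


DOD^1.5 = 266.28
N = K / DOD^1.5 = 544010 / 266.28 = 2043

2043 cycles


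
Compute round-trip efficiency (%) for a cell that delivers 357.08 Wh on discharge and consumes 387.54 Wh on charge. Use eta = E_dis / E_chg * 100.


eta_e = E_dis / E_chg * 100 = 357.08 / 387.54 * 100 = 92.14%

92.14%


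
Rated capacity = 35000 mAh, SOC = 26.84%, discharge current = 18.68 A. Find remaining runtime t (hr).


Convert: C_total = 35000 mAh = 35 Ah
Step 1: remaining = SOC/100 * C_total = 26.84/100 * 35 = 9.394 Ah
Step 2: t = remaining / I = 9.394 / 18.68 = 0.5029 hr

0.5029 hr


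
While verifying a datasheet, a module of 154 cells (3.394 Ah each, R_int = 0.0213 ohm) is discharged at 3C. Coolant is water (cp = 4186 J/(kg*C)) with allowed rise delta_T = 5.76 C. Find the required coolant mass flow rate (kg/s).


Step 1: I = 3 * 3.394 = 10.182 A
Step 2: Q_cell = I^2 * R = 10.182^2 * 0.0213 = 2.2082 W
Step 3: Q_total = 154 * 2.2082 = 340.06 W
Step 4: m_dot = Q_total / (cp * dT) = 340.06 / (4186 * 5.76) = 0.01410 kg/s

0.01410 kg/s


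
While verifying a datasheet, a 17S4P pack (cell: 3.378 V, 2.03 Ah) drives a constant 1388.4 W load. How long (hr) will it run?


Step 1: E_pack = Ns * V_cell * Np * C_cell = 17 * 3.378 * 4 * 2.03 = 466.3 Wh
Step 2: t = E_pack / P = 466.3 / 1388.4 = 0.3359 hr

0.3359 hr


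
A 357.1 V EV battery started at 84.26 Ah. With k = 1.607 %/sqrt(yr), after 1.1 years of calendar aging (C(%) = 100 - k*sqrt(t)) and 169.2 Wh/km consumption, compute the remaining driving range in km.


Step 1: capacity retention = 100 - 1.607 * sqrt(1.1) = 100 - 1.607 * 1.0488 = 98.315%
Step 2: C_now = 84.26 * 98.315/100 = 82.84 Ah
Step 3: E_pack = V * C_now = 357.1 * 82.84 = 29582 Wh
Step 4: range = E_pack / consumption = 29582 / 169.2 = 174.8 km

174.8 km


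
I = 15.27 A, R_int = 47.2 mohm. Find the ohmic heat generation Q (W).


Convert: R = 47.2 mohm = 0.0472 ohm
I^2 = 233.17
Q = 233.17 * 0.0472 = 11.01 W

11.01 W


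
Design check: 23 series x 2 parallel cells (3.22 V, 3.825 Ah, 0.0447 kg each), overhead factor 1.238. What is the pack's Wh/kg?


Step 1: V_pack = 23 * 3.22 = 74.06 V
Step 2: C_pack = 2 * 3.825 = 7.65 Ah
Step 3: E_pack = V_pack * C_pack = 74.06 * 7.65 = 566.56 Wh
Step 4: m_pack = 23 * 2 * 0.0447 * 1.238 = 2.5456 kg
Step 5: ED = E_pack / m_pack = 566.56 / 2.5456 = 222.6 Wh/kg

222.6 Wh/kg


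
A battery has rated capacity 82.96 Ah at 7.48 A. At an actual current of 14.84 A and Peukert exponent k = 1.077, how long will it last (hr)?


Step 1: t_rated = C / I_rated = 82.96 / 7.48 = 11.091 hr
Step 2: ratio = 7.48 / 14.84 = 0.50404
Step 3: ratio^k = 0.50404^1.077 = 0.47814
Step 4: t = t_rated * ratio^k = 11.091 * 0.47814 = 5.303 hr

5.303 hr


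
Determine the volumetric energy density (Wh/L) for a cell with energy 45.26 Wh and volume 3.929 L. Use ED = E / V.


Volumetric ED = 45.26 Wh / 3.929 L = 11.52 Wh/L

11.52 Wh/L


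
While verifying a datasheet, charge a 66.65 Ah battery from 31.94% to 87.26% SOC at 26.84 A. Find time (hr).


Step 1: dSOC = 87.26% - 31.94% = 55.32%
Step 2: delta_Ah = 66.65 * 55.32 / 100 = 36.871 Ah
Step 3: t = 36.871 / 26.84 = 1.374 hr

1.374 hr


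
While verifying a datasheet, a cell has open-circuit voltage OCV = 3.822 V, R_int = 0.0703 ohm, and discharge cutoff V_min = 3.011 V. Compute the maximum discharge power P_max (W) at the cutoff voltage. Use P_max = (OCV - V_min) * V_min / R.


dV = OCV - V_min = 0.811 V (so I_max = dV / R)
P_max = dV * V_min / R = 0.811 * 3.011 / 0.0703 = 34.74 W

34.74 W


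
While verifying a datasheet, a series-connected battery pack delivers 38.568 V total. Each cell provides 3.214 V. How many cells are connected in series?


n = V_pack / V_cell = 38.568 / 3.214 = 12

12


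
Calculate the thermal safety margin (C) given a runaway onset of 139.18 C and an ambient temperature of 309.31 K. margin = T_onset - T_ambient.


Convert: T_ambient = 309.31 K = 36.16 C
margin = 139.18 - 36.16 = 103.02 C

103.02 C


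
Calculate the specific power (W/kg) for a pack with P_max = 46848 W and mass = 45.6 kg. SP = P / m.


SP = P / m = 46848 / 45.6 = 1027 W/kg

1027 W/kg


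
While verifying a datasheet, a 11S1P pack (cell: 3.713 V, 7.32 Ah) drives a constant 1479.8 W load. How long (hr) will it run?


Step 1: E_pack = Ns * V_cell * Np * C_cell = 11 * 3.713 * 1 * 7.32 = 298.97 Wh
Step 2: t = E_pack / P = 298.97 / 1479.8 = 0.2020 hr

0.2020 hr


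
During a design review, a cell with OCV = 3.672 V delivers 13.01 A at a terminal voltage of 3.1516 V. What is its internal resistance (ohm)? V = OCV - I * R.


R = (OCV - V) / I = (3.672 - 3.1516) / 13.01 = 0.04000 ohm

0.04000 ohm


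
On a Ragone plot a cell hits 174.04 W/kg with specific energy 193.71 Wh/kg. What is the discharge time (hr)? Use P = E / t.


t = E / P = 193.71 / 174.04 = 1.113 hr

1.113 hr


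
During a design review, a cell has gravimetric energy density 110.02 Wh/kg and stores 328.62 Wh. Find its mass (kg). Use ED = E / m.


m = E / ED = 328.62 / 110.02 = 2.987 kg

2.987 kg


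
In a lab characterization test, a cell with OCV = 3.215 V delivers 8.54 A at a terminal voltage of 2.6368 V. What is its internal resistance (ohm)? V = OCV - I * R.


R = (OCV - V) / I = (3.215 - 2.6368) / 8.54 = 0.06770 ohm

0.06770 ohm


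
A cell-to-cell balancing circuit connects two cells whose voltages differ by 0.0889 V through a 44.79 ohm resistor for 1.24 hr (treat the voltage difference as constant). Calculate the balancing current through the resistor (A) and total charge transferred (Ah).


I_bal = dV / R = 0.0889 / 44.79 = 0.0019848 A
Q = I_bal * t = 0.0019848 * 1.24 = 0.002461 Ah

I=0.0019848 A, Q=0.002461 Ah


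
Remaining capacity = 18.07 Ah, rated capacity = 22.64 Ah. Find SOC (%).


SOC% = 18.07 / 22.64 * 100 = 79.81%

79.81%


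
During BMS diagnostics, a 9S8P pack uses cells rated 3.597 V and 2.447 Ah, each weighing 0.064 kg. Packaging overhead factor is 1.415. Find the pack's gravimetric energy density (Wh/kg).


Step 1: V_pack = 9 * 3.597 = 32.373 V
Step 2: C_pack = 8 * 2.447 = 19.576 Ah
Step 3: E_pack = V_pack * C_pack = 32.373 * 19.576 = 633.73 Wh
Step 4: m_pack = 9 * 8 * 0.064 * 1.415 = 6.5203 kg
Step 5: ED = E_pack / m_pack = 633.73 / 6.5203 = 97.19 Wh/kg

97.19 Wh/kg


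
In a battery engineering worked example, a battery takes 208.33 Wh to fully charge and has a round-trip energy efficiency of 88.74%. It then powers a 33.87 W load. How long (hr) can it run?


Step 1: E_discharge = eta/100 * E_charge = 88.74/100 * 208.33 = 184.87 Wh
Step 2: t = E_discharge / P = 184.87 / 33.87 = 5.458 hr

5.458 hr


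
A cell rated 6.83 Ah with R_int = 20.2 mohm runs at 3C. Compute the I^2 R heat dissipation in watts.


Convert: R = 20.2 mohm = 0.0202 ohm
Step 1: I = C_rate * capacity = 3 * 6.83 = 20.49 A
Step 2: Q = I^2 * R = 20.49^2 * 0.0202 = 419.84 * 0.0202 = 8.481 W

8.481 W


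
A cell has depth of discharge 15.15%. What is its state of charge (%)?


SOC = 100 - DOD = 100 - 15.15 = 84.85%

84.85%


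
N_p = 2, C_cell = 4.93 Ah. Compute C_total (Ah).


Parallel capacities add: 2 * 4.93 Ah = 9.86 Ah

9.86 Ah


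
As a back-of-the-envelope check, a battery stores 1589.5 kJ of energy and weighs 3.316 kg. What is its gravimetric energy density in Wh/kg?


Convert: E = 1589.5 kJ = 441.53 Wh
ED = E / m = 441.53 / 3.316 = 133.2 Wh/kg

133.2 Wh/kg


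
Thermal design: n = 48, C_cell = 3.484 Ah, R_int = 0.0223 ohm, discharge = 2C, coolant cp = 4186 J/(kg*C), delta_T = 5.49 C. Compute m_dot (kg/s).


Step 1: I = 2 * 3.484 = 6.968 A
Step 2: Q_cell = I^2 * R = 6.968^2 * 0.0223 = 1.0827 W
Step 3: Q_total = 48 * 1.0827 = 51.97 W
Step 4: m_dot = Q_total / (cp * dT) = 51.97 / (4186 * 5.49) = 0.002261 kg/s

0.002261 kg/s


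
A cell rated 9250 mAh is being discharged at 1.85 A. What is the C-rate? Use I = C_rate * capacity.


Convert: capacity = 9250 mAh = 9.25 Ah
Rearranging: C_rate = 1.85 / 9.25 = 0.2C

0.2C


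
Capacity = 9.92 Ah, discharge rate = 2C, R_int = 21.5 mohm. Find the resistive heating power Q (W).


Convert: R = 21.5 mohm = 0.0215 ohm
Step 1: I = C_rate * capacity = 2 * 9.92 = 19.84 A
Step 2: Q = I^2 * R = 19.84^2 * 0.0215 = 393.63 * 0.0215 = 8.463 W

8.463 W


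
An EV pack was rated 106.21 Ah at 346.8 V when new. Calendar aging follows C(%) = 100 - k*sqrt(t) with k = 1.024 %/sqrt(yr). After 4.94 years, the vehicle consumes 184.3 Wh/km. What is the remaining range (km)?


Step 1: capacity retention = 100 - 1.024 * sqrt(4.94) = 100 - 1.024 * 2.2226 = 97.724%
Step 2: C_now = 106.21 * 97.724/100 = 103.79 Ah
Step 3: E_pack = V * C_now = 346.8 * 103.79 = 35994 Wh
Step 4: range = E_pack / consumption = 35994 / 184.3 = 195.3 km

195.3 km


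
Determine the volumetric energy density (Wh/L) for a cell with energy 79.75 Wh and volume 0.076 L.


ED = E / V = 79.75 / 0.076 = 1049 Wh/L

1049 Wh/L


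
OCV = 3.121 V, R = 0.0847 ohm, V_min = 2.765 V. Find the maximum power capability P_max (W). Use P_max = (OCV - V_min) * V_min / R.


dV = OCV - V_min = 0.356 V (so I_max = dV / R)
P_max = dV * V_min / R = 0.356 * 2.765 / 0.0847 = 11.62 W

11.62 W


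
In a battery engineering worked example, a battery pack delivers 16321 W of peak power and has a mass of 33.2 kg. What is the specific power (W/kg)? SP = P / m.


Specific power = 16321 W / 33.2 kg = 491.6 W/kg

491.6 W/kg


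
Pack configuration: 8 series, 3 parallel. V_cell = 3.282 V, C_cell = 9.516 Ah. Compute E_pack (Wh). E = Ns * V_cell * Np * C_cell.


V_pack = 8 * 3.282 = 26.256 V
C_pack = 3 * 9.516 = 28.548 Ah
E = V_pack * C_pack = 26.256 * 28.548 = 749.6 Wh

749.6 Wh


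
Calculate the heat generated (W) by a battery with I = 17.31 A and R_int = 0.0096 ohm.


I^2 = 299.64
Q = 299.64 * 0.0096 = 2.877 W

2.877 W


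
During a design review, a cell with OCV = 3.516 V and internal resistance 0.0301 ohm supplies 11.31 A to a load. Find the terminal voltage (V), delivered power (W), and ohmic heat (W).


Step 1: V_terminal = OCV - I*R = 3.516 - 11.31 * 0.0301 = 3.1756 V
Step 2: P_out = V_terminal * I = 3.1756 * 11.31 = 35.92 W
Step 3: Q = I^2 * R = 11.31^2 * 0.0301 = 3.850 W

V=3.1756 V, P=35.92 W, Q=3.850 W


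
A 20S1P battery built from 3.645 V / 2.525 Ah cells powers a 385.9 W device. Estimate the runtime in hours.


Step 1: E_pack = Ns * V_cell * Np * C_cell = 20 * 3.645 * 1 * 2.525 = 184.07 Wh
Step 2: t = E_pack / P = 184.07 / 385.9 = 0.4770 hr

0.4770 hr


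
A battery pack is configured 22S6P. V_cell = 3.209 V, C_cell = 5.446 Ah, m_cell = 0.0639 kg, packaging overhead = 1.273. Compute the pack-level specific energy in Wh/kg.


Step 1: V_pack = 22 * 3.209 = 70.598 V
Step 2: C_pack = 6 * 5.446 = 32.676 Ah
Step 3: E_pack = V_pack * C_pack = 70.598 * 32.676 = 2306.9 Wh
Step 4: m_pack = 22 * 6 * 0.0639 * 1.273 = 10.738 kg
Step 5: ED = E_pack / m_pack = 2306.9 / 10.738 = 214.8 Wh/kg

214.8 Wh/kg


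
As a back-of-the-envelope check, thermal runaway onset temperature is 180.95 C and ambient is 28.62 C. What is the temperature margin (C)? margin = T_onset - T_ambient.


Safety margin = 180.95 C - 28.62 C = 152.33 C

152.33 C


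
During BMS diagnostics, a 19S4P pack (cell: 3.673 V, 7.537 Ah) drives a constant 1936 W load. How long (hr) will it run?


Step 1: E_pack = Ns * V_cell * Np * C_cell = 19 * 3.673 * 4 * 7.537 = 2103.9 Wh
Step 2: t = E_pack / P = 2103.9 / 1936 = 1.087 hr

1.087 hr


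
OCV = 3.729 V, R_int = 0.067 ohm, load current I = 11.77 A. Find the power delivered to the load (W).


Step 1: V_terminal = OCV - I*R = 3.729 - 11.77 * 0.067 = 2.9404 V
Step 2: P_out = V_terminal * I = 2.9404 * 11.77 = 34.61 W

34.61 W


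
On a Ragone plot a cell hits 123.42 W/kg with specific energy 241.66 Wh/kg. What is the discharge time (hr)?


t = E / P = 241.66 / 123.42 = 1.958 hr

1.958 hr


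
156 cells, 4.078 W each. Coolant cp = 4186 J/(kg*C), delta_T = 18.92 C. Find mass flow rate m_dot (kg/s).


Q_total = 156 * 4.078 = 636.17 W
m_dot = Q_total / (cp * dT) = 636.17 / (4186 * 18.92) = 0.008033 kg/s

0.008033 kg/s


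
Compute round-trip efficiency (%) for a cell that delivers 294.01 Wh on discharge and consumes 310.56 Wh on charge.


eta_e = E_dis / E_chg * 100 = 294.01 / 310.56 * 100 = 94.67%

94.67%


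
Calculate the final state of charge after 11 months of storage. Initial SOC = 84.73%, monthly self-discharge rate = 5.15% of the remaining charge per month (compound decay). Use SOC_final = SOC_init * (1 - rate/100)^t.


Monthly retention factor = 1 - 5.15/100 = 0.9485
Over 11 months: factor^11 = 0.559
SOC_final = 84.73 * 0.559 = 47.36%

47.36%


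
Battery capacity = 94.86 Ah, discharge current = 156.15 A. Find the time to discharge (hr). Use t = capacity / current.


t = capacity / current = 94.86 / 156.15 = 0.6075 hr

0.6075 hr


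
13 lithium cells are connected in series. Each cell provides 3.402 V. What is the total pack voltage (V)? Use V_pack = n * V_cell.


With 13 cells in series at 3.402 V each, V_pack = 44.226 V

44.226 V


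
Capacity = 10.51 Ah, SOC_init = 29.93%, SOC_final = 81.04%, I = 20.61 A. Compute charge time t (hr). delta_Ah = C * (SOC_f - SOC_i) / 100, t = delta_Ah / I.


Step 1: dSOC = 81.04% - 29.93% = 51.11%
Step 2: delta_Ah = 10.51 * 51.11 / 100 = 5.3717 Ah
Step 3: t = 5.3717 / 20.61 = 0.2606 hr

0.2606 hr


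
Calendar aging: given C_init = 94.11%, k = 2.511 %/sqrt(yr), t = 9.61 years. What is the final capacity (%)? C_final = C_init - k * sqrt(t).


Step 1: sqrt(9.61 yr) = 3.1
Step 2: drop = 2.511 * 3.1 = 7.7841
Step 3: C_final = 94.11 - 7.7841 = 86.33%

86.33%


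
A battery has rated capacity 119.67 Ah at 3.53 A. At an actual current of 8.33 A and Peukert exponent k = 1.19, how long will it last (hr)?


Step 1: t_rated = C / I_rated = 119.67 / 3.53 = 33.901 hr
Step 2: ratio = 3.53 / 8.33 = 0.42377
Step 3: ratio^k = 0.42377^1.19 = 0.35999
Step 4: t = t_rated * ratio^k = 33.901 * 0.35999 = 12.20 hr

12.20 hr


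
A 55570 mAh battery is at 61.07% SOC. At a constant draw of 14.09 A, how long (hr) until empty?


Convert: C_total = 55570 mAh = 55.57 Ah
Step 1: remaining = SOC/100 * C_total = 61.07/100 * 55.57 = 33.937 Ah
Step 2: t = remaining / I = 33.937 / 14.09 = 2.409 hr

2.409 hr


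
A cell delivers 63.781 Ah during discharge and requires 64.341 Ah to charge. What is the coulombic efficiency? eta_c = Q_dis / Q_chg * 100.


Coulombic efficiency = 63.781/64.341 * 100% = 99.13%

99.13%


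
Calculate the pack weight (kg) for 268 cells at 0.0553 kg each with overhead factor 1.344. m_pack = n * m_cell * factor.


Cell mass sum = 268 * 0.0553 = 14.82 kg
With overhead 1.344: m_pack = 14.82 * 1.344 = 19.92 kg

19.92 kg


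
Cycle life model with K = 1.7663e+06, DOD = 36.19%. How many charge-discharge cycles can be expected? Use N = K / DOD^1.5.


Step 1: DOD^1.5 = 36.19^1.5 = 217.71
Step 2: N = 1.7663e+06 / 217.71 = 8113 cycles

8113 cycles


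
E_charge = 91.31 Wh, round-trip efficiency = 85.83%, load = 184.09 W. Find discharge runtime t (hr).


Step 1: E_discharge = eta/100 * E_charge = 85.83/100 * 91.31 = 78.371 Wh
Step 2: t = E_discharge / P = 78.371 / 184.09 = 0.4257 hr

0.4257 hr


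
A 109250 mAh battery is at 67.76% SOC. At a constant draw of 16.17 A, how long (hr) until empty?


Convert: C_total = 109250 mAh = 109.25 Ah
Step 1: remaining = SOC/100 * C_total = 67.76/100 * 109.25 = 74.028 Ah
Step 2: t = remaining / I = 74.028 / 16.17 = 4.578 hr

4.578 hr


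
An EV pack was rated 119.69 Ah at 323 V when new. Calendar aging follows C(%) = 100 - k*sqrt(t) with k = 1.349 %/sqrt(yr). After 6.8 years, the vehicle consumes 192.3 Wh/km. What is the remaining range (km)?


Step 1: capacity retention = 100 - 1.349 * sqrt(6.8) = 100 - 1.349 * 2.6077 = 96.482%
Step 2: C_now = 119.69 * 96.482/100 = 115.48 Ah
Step 3: E_pack = V * C_now = 323 * 115.48 = 37300 Wh
Step 4: range = E_pack / consumption = 37300 / 192.3 = 194.0 km

194.0 km


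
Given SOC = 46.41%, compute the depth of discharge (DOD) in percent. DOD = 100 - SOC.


Complement of SOC: DOD = 100% - 46.41% = 53.59%

53.59%


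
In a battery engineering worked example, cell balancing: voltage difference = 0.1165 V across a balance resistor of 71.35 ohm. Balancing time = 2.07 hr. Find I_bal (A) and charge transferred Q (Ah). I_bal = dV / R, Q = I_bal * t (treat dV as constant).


First, Ohm's law: I_bal = 0.1165 V / 71.35 ohm = 0.0016328 A
Then Q = I * t = 0.0016328 A * 2.07 hr = 0.003380 Ah

I=0.0016328 A, Q=0.003380 Ah


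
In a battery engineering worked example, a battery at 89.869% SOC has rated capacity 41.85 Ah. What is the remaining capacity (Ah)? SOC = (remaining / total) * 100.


remaining = SOC / 100 * total = 89.869 / 100 * 41.85 = 37.61 Ah

37.61 Ah


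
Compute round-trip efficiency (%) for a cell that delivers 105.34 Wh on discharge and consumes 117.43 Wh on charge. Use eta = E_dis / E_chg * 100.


Round-trip efficiency = 105.34/117.43 * 100% = 89.70%

89.70%


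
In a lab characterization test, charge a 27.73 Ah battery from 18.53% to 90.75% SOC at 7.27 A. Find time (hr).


delta_Ah = 27.73 * (90.75 - 18.53) / 100 = 20.027 Ah
t = delta_Ah / I = 20.027 / 7.27 = 2.755 hr

2.755 hr


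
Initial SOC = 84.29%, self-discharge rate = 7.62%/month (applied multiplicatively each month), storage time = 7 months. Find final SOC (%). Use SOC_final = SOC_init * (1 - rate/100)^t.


Monthly retention factor = 1 - 7.62/100 = 0.9238
Over 7 months: factor^7 = 0.57418
SOC_final = 84.29 * 0.57418 = 48.40%

48.40%


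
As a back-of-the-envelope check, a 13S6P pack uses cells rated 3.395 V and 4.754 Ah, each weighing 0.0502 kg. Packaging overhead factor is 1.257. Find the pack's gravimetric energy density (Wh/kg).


Step 1: V_pack = 13 * 3.395 = 44.135 V
Step 2: C_pack = 6 * 4.754 = 28.524 Ah
Step 3: E_pack = V_pack * C_pack = 44.135 * 28.524 = 1258.9 Wh
Step 4: m_pack = 13 * 6 * 0.0502 * 1.257 = 4.9219 kg
Step 5: ED = E_pack / m_pack = 1258.9 / 4.9219 = 255.8 Wh/kg

255.8 Wh/kg


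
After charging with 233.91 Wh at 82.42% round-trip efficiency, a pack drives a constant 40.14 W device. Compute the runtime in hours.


Step 1: E_discharge = eta/100 * E_charge = 82.42/100 * 233.91 = 192.79 Wh
Step 2: t = E_discharge / P = 192.79 / 40.14 = 4.803 hr

4.803 hr


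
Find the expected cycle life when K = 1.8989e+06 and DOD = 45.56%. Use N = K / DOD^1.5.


Step 1: DOD^1.5 = 45.56^1.5 = 307.52
Step 2: N = 1.8989e+06 / 307.52 = 6175 cycles

6175 cycles


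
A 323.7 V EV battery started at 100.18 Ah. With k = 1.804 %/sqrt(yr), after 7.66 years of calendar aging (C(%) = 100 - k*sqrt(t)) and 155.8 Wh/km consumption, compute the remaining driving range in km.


Step 1: capacity retention = 100 - 1.804 * sqrt(7.66) = 100 - 1.804 * 2.7677 = 95.007%
Step 2: C_now = 100.18 * 95.007/100 = 95.178 Ah
Step 3: E_pack = V * C_now = 323.7 * 95.178 = 30809 Wh
Step 4: range = E_pack / consumption = 30809 / 155.8 = 197.7 km

197.7 km


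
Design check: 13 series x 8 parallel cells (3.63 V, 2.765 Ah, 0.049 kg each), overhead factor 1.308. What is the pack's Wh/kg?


Step 1: V_pack = 13 * 3.63 = 47.19 V
Step 2: C_pack = 8 * 2.765 = 22.12 Ah
Step 3: E_pack = V_pack * C_pack = 47.19 * 22.12 = 1043.8 Wh
Step 4: m_pack = 13 * 8 * 0.049 * 1.308 = 6.6656 kg
Step 5: ED = E_pack / m_pack = 1043.8 / 6.6656 = 156.6 Wh/kg

156.6 Wh/kg


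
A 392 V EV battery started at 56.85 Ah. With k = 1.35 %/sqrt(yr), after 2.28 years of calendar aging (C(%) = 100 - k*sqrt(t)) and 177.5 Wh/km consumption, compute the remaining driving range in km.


Step 1: capacity retention = 100 - 1.35 * sqrt(2.28) = 100 - 1.35 * 1.51 = 97.962%
Step 2: C_now = 56.85 * 97.962/100 = 55.691 Ah
Step 3: E_pack = V * C_now = 392 * 55.691 = 21831 Wh
Step 4: range = E_pack / consumption = 21831 / 177.5 = 123.0 km

123.0 km


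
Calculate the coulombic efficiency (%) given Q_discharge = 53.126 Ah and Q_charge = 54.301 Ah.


Coulombic efficiency = 53.126/54.301 * 100% = 97.84%

97.84%


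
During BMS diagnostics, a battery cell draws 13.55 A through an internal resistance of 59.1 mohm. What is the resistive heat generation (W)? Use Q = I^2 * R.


Convert: R = 59.1 mohm = 0.0591 ohm
I^2 = 183.6
Q = 183.6 * 0.0591 = 10.85 W

10.85 W


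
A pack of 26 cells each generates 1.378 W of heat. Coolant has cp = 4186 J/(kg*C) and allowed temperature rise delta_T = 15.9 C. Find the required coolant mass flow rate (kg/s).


Q_total = 26 * 1.378 = 35.828 W
m_dot = Q_total / (cp * dT) = 35.828 / (4186 * 15.9) = 5.383e-04 kg/s

5.383e-04 kg/s


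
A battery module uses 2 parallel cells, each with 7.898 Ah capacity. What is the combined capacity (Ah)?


C_total = 2 * 7.898 = 15.796 Ah

15.796 Ah


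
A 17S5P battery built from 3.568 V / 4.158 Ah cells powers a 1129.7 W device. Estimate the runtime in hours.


Step 1: E_pack = Ns * V_cell * Np * C_cell = 17 * 3.568 * 5 * 4.158 = 1261 Wh
Step 2: t = E_pack / P = 1261 / 1129.7 = 1.116 hr

1.116 hr


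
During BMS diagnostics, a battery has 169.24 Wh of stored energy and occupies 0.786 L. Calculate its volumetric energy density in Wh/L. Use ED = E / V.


ED = E / V = 169.24 / 0.786 = 215.3 Wh/L

215.3 Wh/L


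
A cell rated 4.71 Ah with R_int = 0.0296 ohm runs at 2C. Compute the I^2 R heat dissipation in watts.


Step 1: I = C_rate * capacity = 2 * 4.71 = 9.42 A
Step 2: Q = I^2 * R = 9.42^2 * 0.0296 = 88.736 * 0.0296 = 2.627 W

2.627 W


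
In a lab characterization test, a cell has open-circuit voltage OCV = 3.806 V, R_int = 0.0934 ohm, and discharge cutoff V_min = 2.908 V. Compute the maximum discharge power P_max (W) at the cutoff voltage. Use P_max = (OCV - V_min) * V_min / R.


P_max = (OCV - V_min) * V_min / R = (3.806 - 2.908) * 2.908 / 0.0934 = 0.898 * 2.908 / 0.0934 = 27.96 W

27.96 W


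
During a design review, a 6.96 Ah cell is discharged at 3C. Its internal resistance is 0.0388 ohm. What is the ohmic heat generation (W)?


Step 1: I = C_rate * capacity = 3 * 6.96 = 20.88 A
Step 2: Q = I^2 * R = 20.88^2 * 0.0388 = 435.97 * 0.0388 = 16.92 W

16.92 W


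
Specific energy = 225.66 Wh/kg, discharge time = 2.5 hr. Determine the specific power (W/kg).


P_specific = E / t = 225.66 / 2.5 = 90.26 W/kg

90.26 W/kg


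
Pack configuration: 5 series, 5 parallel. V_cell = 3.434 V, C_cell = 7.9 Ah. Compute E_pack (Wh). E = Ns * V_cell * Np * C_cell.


E = Ns * Vcell * Np * Ccell = 5 * 3.434 * 5 * 7.9 = 678.2 Wh

678.2 Wh


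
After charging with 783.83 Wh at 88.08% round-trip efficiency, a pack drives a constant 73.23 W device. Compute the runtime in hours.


Step 1: E_discharge = eta/100 * E_charge = 88.08/100 * 783.83 = 690.4 Wh
Step 2: t = E_discharge / P = 690.4 / 73.23 = 9.428 hr

9.428 hr


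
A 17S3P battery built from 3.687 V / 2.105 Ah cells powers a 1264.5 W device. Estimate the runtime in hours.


Step 1: E_pack = Ns * V_cell * Np * C_cell = 17 * 3.687 * 3 * 2.105 = 395.82 Wh
Step 2: t = E_pack / P = 395.82 / 1264.5 = 0.3130 hr

0.3130 hr


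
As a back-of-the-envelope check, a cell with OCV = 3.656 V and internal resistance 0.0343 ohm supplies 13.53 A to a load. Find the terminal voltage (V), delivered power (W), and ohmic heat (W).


Step 1: V_terminal = OCV - I*R = 3.656 - 13.53 * 0.0343 = 3.1919 V
Step 2: P_out = V_terminal * I = 3.1919 * 13.53 = 43.19 W
Step 3: Q = I^2 * R = 13.53^2 * 0.0343 = 6.279 W

V=3.1919 V, P=43.19 W, Q=6.279 W
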